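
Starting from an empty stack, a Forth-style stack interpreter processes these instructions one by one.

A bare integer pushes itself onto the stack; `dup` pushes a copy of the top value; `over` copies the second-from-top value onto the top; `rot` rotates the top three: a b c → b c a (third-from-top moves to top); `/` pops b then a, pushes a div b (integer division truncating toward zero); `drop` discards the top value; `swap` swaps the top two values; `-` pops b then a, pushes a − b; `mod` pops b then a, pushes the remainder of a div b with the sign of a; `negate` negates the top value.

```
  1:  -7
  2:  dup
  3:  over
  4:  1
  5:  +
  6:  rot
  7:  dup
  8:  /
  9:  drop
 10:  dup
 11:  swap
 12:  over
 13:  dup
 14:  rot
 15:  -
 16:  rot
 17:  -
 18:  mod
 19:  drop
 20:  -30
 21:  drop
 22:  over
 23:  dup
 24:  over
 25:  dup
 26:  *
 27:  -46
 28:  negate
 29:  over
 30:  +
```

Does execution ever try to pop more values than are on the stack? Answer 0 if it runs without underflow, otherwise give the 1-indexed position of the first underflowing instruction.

-7    -7
dup   -7 -7
over  -7 -7 -7
1     -7 -7 -7 1
+     -7 -7 -6
rot   -7 -6 -7
dup   -7 -6 -7 -7
/     -7 -6 1
drop  -7 -6
dup   -7 -6 -6
swap  -7 -6 -6
over  -7 -6 -6 -6
dup   -7 -6 -6 -6 -6
rot   -7 -6 -6 -6 -6
-     -7 -6 -6 0
rot   -7 -6 0 -6
-     -7 -6 6
mod   -7 0
drop  -7
-30   -7 -30
drop  -7
over  — needs 2 operands, stack has 1 → underflow

22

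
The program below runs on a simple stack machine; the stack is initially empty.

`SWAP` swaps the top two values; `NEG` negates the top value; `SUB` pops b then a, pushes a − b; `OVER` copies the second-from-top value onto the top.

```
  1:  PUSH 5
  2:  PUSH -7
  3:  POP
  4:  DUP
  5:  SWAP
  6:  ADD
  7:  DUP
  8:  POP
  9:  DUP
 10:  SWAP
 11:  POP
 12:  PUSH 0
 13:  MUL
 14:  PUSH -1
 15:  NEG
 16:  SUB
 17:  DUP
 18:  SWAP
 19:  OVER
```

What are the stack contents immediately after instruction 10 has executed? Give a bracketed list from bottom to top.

PUSH 5   5
PUSH -7  5 -7
POP      5
DUP      5 5
SWAP     5 5
ADD      10
DUP      10 10
POP      10
DUP      10 10
SWAP     10 10

[10, 10]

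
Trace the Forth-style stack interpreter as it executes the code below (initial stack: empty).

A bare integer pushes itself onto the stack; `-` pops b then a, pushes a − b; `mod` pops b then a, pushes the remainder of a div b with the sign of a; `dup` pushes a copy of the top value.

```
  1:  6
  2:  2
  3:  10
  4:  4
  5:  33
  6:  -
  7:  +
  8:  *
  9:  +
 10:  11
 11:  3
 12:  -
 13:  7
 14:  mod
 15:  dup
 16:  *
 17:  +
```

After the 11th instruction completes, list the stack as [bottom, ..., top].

[-32, 11, 3]

6  : 6
2  : 6 2
10 : 6 2 10
4  : 6 2 10 4
33 : 6 2 10 4 33
-  : 6 2 10 -29
+  : 6 2 -19
*  : 6 -38
+  : -32
11 : -32 11
3  : -32 11 3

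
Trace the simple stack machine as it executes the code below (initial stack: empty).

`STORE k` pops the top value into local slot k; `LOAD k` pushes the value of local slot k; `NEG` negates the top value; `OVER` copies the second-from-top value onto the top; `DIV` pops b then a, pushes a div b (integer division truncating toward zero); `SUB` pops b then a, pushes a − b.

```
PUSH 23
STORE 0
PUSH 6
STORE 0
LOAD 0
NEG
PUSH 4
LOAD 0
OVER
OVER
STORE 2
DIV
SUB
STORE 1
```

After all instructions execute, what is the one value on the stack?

PUSH 23 : 23
STORE 0 : (empty)
PUSH 6  : 6
STORE 0 : (empty)
LOAD 0  : 6
NEG     : -6
PUSH 4  : -6 4
LOAD 0  : -6 4 6
OVER    : -6 4 6 4
OVER    : -6 4 6 4 6
STORE 2 : -6 4 6 4
DIV     : -6 4 1
SUB     : -6 3
STORE 1 : -6

-6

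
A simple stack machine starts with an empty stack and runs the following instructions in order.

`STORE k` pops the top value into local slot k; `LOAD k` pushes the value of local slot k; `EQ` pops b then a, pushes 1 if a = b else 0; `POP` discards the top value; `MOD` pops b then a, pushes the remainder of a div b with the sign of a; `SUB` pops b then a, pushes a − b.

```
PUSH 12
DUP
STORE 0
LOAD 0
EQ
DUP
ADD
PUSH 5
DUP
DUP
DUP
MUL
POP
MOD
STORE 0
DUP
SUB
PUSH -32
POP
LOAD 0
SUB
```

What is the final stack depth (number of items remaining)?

PUSH 12  → 12
DUP      → 12 12
STORE 0  → 12
LOAD 0   → 12 12
EQ       → 1
DUP      → 1 1
ADD      → 2
PUSH 5   → 2 5
DUP      → 2 5 5
DUP      → 2 5 5 5
DUP      → 2 5 5 5 5
MUL      → 2 5 5 25
POP      → 2 5 5
MOD      → 2 0
STORE 0  → 2
DUP      → 2 2
SUB      → 0
PUSH -32 → 0 -32
POP      → 0
LOAD 0   → 0 0
SUB      → 0

1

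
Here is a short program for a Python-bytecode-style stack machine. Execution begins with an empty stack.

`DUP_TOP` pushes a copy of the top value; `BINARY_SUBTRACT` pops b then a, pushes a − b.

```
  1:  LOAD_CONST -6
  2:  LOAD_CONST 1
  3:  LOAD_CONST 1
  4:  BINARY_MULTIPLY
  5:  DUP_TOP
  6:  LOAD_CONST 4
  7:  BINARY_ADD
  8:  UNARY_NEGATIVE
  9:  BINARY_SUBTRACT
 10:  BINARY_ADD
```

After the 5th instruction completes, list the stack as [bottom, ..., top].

[-6, 1, 1]

LOAD_CONST -6   -> -6
LOAD_CONST 1    -> -6 1
LOAD_CONST 1    -> -6 1 1
BINARY_MULTIPLY -> -6 1
DUP_TOP         -> -6 1 1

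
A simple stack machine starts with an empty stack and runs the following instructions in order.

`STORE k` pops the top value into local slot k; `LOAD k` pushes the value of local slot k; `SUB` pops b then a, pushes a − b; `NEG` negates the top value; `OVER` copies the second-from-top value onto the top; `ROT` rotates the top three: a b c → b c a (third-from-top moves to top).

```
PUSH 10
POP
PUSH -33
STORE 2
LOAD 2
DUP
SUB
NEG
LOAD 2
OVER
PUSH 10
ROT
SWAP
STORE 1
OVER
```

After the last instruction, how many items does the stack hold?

PUSH 10  → [10]
POP      → []
PUSH -33 → [-33]
STORE 2  → []
LOAD 2   → [-33]
DUP      → [-33, -33]
SUB      → [0]
NEG      → [0]
LOAD 2   → [0, -33]
OVER     → [0, -33, 0]
PUSH 10  → [0, -33, 0, 10]
ROT      → [0, 0, 10, -33]
SWAP     → [0, 0, -33, 10]
STORE 1  → [0, 0, -33]
OVER     → [0, 0, -33, 0]

4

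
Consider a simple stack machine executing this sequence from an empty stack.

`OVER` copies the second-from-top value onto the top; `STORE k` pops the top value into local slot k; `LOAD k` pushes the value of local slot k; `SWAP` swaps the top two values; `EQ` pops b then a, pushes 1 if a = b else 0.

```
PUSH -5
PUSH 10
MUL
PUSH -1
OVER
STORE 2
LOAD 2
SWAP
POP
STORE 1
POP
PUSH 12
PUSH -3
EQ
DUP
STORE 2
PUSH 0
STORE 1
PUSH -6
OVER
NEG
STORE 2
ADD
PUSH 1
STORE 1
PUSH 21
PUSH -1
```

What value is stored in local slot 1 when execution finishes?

1

PUSH -5  [-5]
PUSH 10  [-5, 10]
MUL      [-50]
PUSH -1  [-50, -1]
OVER     [-50, -1, -50]
STORE 2  [-50, -1]
LOAD 2   [-50, -1, -50]
SWAP     [-50, -50, -1]
POP      [-50, -50]
STORE 1  [-50]
POP      []
PUSH 12  [12]
PUSH -3  [12, -3]
EQ       [0]
DUP      [0, 0]
STORE 2  [0]
PUSH 0   [0, 0]
STORE 1  [0]
PUSH -6  [0, -6]
OVER     [0, -6, 0]
NEG      [0, -6, 0]
STORE 2  [0, -6]
ADD      [-6]
PUSH 1   [-6, 1]
STORE 1  [-6]
PUSH 21  [-6, 21]
PUSH -1  [-6, 21, -1]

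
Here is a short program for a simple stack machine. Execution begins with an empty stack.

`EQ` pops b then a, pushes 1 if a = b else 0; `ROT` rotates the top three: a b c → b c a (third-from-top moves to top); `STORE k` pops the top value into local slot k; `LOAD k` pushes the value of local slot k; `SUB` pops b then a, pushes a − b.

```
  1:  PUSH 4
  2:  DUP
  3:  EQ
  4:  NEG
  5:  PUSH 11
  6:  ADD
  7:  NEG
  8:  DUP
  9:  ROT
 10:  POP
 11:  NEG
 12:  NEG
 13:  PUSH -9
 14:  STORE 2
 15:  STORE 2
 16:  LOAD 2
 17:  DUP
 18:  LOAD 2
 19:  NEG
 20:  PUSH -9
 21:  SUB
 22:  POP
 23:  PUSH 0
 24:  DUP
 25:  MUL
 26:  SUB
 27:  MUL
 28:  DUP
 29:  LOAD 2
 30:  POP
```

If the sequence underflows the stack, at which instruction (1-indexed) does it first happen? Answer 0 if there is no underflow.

PUSH 4  -> 4
DUP     -> 4 4
EQ      -> 1
NEG     -> -1
PUSH 11 -> -1 11
ADD     -> 10
NEG     -> -10
DUP     -> -10 -10
ROT  — needs 3 operands, stack has 2 → underflow

9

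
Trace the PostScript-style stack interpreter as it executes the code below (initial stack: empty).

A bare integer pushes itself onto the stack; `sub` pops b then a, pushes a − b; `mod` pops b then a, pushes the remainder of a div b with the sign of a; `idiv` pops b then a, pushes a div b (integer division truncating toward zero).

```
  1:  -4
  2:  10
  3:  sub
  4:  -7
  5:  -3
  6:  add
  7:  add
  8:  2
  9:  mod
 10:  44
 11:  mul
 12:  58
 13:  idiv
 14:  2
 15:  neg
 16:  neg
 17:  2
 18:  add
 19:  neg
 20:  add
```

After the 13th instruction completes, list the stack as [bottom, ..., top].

[0]

-4   : [-4]
10   : [-4, 10]
sub  : [-14]
-7   : [-14, -7]
-3   : [-14, -7, -3]
add  : [-14, -10]
add  : [-24]
2    : [-24, 2]
mod  : [0]
44   : [0, 44]
mul  : [0]
58   : [0, 58]
idiv : [0]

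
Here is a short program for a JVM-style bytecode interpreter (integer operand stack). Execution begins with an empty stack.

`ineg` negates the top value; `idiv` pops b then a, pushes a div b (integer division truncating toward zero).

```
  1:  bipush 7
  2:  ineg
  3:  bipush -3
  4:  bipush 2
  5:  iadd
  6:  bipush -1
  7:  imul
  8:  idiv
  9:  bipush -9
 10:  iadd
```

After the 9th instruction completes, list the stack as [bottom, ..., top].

bipush 7   [7]
ineg       [-7]
bipush -3  [-7, -3]
bipush 2   [-7, -3, 2]
iadd       [-7, -1]
bipush -1  [-7, -1, -1]
imul       [-7, 1]
idiv       [-7]
bipush -9  [-7, -9]

[-7, -9]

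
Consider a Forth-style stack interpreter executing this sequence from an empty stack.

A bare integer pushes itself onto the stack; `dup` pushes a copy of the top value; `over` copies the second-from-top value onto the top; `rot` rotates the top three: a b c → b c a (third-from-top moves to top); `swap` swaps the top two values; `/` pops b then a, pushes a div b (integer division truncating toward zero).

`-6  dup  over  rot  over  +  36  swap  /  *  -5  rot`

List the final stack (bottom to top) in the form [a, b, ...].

-6    [-6]
dup   [-6, -6]
over  [-6, -6, -6]
rot   [-6, -6, -6]
over  [-6, -6, -6, -6]
+     [-6, -6, -12]
36    [-6, -6, -12, 36]
swap  [-6, -6, 36, -12]
/     [-6, -6, -3]
*     [-6, 18]
-5    [-6, 18, -5]
rot   [18, -5, -6]

[18, -5, -6]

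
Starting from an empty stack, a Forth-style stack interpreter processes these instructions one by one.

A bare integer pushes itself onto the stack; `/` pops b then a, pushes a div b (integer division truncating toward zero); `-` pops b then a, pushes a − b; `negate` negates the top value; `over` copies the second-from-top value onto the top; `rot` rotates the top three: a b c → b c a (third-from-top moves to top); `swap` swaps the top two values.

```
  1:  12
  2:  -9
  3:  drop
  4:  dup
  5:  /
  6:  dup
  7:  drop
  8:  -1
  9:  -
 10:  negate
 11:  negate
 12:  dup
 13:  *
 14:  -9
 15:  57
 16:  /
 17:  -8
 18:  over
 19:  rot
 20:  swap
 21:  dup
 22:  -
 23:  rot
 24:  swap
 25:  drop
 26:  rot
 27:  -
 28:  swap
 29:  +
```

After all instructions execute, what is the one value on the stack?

-12

12     → 12
-9     → 12 -9
drop   → 12
dup    → 12 12
/      → 1
dup    → 1 1
drop   → 1
-1     → 1 -1
-      → 2
negate → -2
negate → 2
dup    → 2 2
*      → 4
-9     → 4 -9
57     → 4 -9 57
/      → 4 0
-8     → 4 0 -8
over   → 4 0 -8 0
rot    → 4 -8 0 0
swap   → 4 -8 0 0
dup    → 4 -8 0 0 0
-      → 4 -8 0 0
rot    → 4 0 0 -8
swap   → 4 0 -8 0
drop   → 4 0 -8
rot    → 0 -8 4
-      → 0 -12
swap   → -12 0
+      → -12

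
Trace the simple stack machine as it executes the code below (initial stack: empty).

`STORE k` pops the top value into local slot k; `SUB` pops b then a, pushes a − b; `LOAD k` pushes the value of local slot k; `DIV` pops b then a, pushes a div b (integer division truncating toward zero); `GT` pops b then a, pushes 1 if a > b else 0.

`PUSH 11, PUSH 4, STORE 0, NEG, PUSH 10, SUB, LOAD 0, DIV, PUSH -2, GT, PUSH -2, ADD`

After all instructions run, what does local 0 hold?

4

PUSH 11  [11]
PUSH 4   [11, 4]
STORE 0  [11]
NEG      [-11]
PUSH 10  [-11, 10]
SUB      [-21]
LOAD 0   [-21, 4]
DIV      [-5]
PUSH -2  [-5, -2]
GT       [0]
PUSH -2  [0, -2]
ADD      [-2]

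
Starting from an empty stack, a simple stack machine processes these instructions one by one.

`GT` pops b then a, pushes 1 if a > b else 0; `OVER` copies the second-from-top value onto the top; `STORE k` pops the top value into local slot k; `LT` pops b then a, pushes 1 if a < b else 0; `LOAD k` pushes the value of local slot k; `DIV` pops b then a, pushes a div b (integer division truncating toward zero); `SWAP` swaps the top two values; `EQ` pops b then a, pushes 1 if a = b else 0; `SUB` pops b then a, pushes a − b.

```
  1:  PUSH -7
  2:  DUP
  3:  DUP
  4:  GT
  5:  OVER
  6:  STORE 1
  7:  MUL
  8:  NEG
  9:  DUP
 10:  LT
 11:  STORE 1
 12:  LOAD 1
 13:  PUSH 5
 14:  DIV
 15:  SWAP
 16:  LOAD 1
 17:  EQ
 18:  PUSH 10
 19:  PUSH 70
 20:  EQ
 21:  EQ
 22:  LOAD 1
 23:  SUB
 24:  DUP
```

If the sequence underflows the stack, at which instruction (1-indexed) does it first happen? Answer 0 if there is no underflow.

PUSH -7 : -7
DUP     : -7 -7
DUP     : -7 -7 -7
GT      : -7 0
OVER    : -7 0 -7
STORE 1 : -7 0
MUL     : 0
NEG     : 0
DUP     : 0 0
LT      : 0
STORE 1 : (empty)
LOAD 1  : 0
PUSH 5  : 0 5
DIV     : 0
SWAP  — needs 2 operands, stack has 1 → underflow

15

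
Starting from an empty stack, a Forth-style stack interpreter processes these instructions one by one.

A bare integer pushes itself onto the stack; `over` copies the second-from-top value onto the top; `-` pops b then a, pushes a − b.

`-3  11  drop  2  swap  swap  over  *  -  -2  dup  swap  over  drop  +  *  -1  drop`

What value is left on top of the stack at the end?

-12

-3   -> [-3]
11   -> [-3, 11]
drop -> [-3]
2    -> [-3, 2]
swap -> [2, -3]
swap -> [-3, 2]
over -> [-3, 2, -3]
*    -> [-3, -6]
-    -> [3]
-2   -> [3, -2]
dup  -> [3, -2, -2]
swap -> [3, -2, -2]
over -> [3, -2, -2, -2]
drop -> [3, -2, -2]
+    -> [3, -4]
*    -> [-12]
-1   -> [-12, -1]
drop -> [-12]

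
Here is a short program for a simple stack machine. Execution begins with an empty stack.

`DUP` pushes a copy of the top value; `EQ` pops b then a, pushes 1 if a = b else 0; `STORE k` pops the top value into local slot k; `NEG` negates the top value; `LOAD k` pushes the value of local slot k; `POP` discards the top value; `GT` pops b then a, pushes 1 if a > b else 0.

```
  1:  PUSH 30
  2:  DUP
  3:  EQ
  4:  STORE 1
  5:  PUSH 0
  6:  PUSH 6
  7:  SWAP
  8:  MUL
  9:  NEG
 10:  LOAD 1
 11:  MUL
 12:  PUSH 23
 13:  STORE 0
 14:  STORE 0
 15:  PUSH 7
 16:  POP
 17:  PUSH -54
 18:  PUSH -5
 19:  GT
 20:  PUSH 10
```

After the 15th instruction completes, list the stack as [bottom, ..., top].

PUSH 30  30
DUP      30 30
EQ       1
STORE 1  (empty)
PUSH 0   0
PUSH 6   0 6
SWAP     6 0
MUL      0
NEG      0
LOAD 1   0 1
MUL      0
PUSH 23  0 23
STORE 0  0
STORE 0  (empty)
PUSH 7   7

[7]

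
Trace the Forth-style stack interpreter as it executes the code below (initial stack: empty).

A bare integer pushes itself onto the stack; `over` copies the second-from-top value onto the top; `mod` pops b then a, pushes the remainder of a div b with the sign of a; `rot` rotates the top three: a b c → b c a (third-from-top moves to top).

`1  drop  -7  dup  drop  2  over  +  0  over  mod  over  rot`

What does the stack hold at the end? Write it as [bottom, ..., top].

[-7, 0, -5, -5]

1     [1]
drop  []
-7    [-7]
dup   [-7, -7]
drop  [-7]
2     [-7, 2]
over  [-7, 2, -7]
+     [-7, -5]
0     [-7, -5, 0]
over  [-7, -5, 0, -5]
mod   [-7, -5, 0]
over  [-7, -5, 0, -5]
rot   [-7, 0, -5, -5]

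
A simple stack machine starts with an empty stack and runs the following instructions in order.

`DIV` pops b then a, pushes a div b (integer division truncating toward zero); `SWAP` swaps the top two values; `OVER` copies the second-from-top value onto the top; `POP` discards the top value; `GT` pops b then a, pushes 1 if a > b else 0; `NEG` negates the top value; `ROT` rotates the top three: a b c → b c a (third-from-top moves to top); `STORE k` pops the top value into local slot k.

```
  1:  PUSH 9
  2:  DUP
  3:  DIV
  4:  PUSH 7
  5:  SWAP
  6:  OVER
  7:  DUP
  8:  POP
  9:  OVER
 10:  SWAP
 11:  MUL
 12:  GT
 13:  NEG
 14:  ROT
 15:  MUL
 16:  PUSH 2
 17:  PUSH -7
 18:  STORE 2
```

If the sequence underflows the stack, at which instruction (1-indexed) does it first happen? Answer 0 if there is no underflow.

14

PUSH 9 → 9
DUP    → 9 9
DIV    → 1
PUSH 7 → 1 7
SWAP   → 7 1
OVER   → 7 1 7
DUP    → 7 1 7 7
POP    → 7 1 7
OVER   → 7 1 7 1
SWAP   → 7 1 1 7
MUL    → 7 1 7
GT     → 7 0
NEG    → 7 0
ROT  — needs 3 operands, stack has 2 → underflow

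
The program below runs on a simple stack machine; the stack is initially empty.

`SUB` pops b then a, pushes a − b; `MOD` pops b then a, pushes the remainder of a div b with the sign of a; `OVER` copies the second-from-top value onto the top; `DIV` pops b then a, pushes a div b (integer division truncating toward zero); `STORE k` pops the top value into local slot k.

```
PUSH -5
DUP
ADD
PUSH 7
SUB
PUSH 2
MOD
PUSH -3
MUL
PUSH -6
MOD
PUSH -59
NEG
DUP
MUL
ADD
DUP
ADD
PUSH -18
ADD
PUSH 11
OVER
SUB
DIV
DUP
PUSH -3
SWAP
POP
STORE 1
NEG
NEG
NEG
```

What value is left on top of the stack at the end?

PUSH -5  → -5
DUP      → -5 -5
ADD      → -10
PUSH 7   → -10 7
SUB      → -17
PUSH 2   → -17 2
MOD      → -1
PUSH -3  → -1 -3
MUL      → 3
PUSH -6  → 3 -6
MOD      → 3
PUSH -59 → 3 -59
NEG      → 3 59
DUP      → 3 59 59
MUL      → 3 3481
ADD      → 3484
DUP      → 3484 3484
ADD      → 6968
PUSH -18 → 6968 -18
ADD      → 6950
PUSH 11  → 6950 11
OVER     → 6950 11 6950
SUB      → 6950 -6939
DIV      → -1
DUP      → -1 -1
PUSH -3  → -1 -1 -3
SWAP     → -1 -3 -1
POP      → -1 -3
STORE 1  → -1
NEG      → 1
NEG      → -1
NEG      → 1

1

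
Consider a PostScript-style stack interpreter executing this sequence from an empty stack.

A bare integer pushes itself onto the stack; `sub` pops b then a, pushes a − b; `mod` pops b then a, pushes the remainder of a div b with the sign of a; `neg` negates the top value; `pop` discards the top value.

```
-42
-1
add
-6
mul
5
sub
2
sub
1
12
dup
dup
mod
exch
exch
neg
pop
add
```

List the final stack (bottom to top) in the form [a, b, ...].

-42  → -42
-1   → -42 -1
add  → -43
-6   → -43 -6
mul  → 258
5    → 258 5
sub  → 253
2    → 253 2
sub  → 251
1    → 251 1
12   → 251 1 12
dup  → 251 1 12 12
dup  → 251 1 12 12 12
mod  → 251 1 12 0
exch → 251 1 0 12
exch → 251 1 12 0
neg  → 251 1 12 0
pop  → 251 1 12
add  → 251 13

[251, 13]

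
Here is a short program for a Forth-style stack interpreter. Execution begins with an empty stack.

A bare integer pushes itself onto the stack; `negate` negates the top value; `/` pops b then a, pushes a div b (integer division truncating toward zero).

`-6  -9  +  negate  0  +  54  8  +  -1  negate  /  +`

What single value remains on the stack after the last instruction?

-6     -> [-6]
-9     -> [-6, -9]
+      -> [-15]
negate -> [15]
0      -> [15, 0]
+      -> [15]
54     -> [15, 54]
8      -> [15, 54, 8]
+      -> [15, 62]
-1     -> [15, 62, -1]
negate -> [15, 62, 1]
/      -> [15, 62]
+      -> [77]

77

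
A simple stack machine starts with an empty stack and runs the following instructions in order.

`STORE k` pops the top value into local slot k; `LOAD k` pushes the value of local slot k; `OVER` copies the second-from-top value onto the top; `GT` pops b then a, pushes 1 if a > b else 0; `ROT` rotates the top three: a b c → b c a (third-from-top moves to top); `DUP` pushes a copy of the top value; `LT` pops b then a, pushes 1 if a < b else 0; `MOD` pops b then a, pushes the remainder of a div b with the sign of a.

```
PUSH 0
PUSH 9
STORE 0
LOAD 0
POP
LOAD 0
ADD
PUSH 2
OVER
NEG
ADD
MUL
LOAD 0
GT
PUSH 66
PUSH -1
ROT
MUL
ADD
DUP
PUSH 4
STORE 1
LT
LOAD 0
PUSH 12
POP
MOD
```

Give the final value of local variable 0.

9

PUSH 0   [0]
PUSH 9   [0, 9]
STORE 0  [0]
LOAD 0   [0, 9]
POP      [0]
LOAD 0   [0, 9]
ADD      [9]
PUSH 2   [9, 2]
OVER     [9, 2, 9]
NEG      [9, 2, -9]
ADD      [9, -7]
MUL      [-63]
LOAD 0   [-63, 9]
GT       [0]
PUSH 66  [0, 66]
PUSH -1  [0, 66, -1]
ROT      [66, -1, 0]
MUL      [66, 0]
ADD      [66]
DUP      [66, 66]
PUSH 4   [66, 66, 4]
STORE 1  [66, 66]
LT       [0]
LOAD 0   [0, 9]
PUSH 12  [0, 9, 12]
POP      [0, 9]
MOD      [0]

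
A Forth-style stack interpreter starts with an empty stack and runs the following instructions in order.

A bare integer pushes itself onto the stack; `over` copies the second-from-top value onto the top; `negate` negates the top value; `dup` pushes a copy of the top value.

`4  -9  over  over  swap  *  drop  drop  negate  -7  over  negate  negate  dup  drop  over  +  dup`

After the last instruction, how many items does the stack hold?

4      → [4]
-9     → [4, -9]
over   → [4, -9, 4]
over   → [4, -9, 4, -9]
swap   → [4, -9, -9, 4]
*      → [4, -9, -36]
drop   → [4, -9]
drop   → [4]
negate → [-4]
-7     → [-4, -7]
over   → [-4, -7, -4]
negate → [-4, -7, 4]
negate → [-4, -7, -4]
dup    → [-4, -7, -4, -4]
drop   → [-4, -7, -4]
over   → [-4, -7, -4, -7]
+      → [-4, -7, -11]
dup    → [-4, -7, -11, -11]

4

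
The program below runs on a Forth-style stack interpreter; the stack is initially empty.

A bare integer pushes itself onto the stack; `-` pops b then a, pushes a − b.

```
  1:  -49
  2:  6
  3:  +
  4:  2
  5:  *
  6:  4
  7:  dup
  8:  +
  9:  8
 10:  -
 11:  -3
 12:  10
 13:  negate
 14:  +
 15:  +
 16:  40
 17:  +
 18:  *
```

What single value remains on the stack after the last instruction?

-49    → [-49]
6      → [-49, 6]
+      → [-43]
2      → [-43, 2]
*      → [-86]
4      → [-86, 4]
dup    → [-86, 4, 4]
+      → [-86, 8]
8      → [-86, 8, 8]
-      → [-86, 0]
-3     → [-86, 0, -3]
10     → [-86, 0, -3, 10]
negate → [-86, 0, -3, -10]
+      → [-86, 0, -13]
+      → [-86, -13]
40     → [-86, -13, 40]
+      → [-86, 27]
*      → [-2322]

-2322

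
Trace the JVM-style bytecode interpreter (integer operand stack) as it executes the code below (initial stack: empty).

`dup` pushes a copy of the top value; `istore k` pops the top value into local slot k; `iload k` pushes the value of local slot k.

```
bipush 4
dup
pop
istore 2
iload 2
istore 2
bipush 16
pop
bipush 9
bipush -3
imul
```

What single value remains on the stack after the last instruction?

bipush 4  → 4
dup       → 4 4
pop       → 4
istore 2  → (empty)
iload 2   → 4
istore 2  → (empty)
bipush 16 → 16
pop       → (empty)
bipush 9  → 9
bipush -3 → 9 -3
imul      → -27

-27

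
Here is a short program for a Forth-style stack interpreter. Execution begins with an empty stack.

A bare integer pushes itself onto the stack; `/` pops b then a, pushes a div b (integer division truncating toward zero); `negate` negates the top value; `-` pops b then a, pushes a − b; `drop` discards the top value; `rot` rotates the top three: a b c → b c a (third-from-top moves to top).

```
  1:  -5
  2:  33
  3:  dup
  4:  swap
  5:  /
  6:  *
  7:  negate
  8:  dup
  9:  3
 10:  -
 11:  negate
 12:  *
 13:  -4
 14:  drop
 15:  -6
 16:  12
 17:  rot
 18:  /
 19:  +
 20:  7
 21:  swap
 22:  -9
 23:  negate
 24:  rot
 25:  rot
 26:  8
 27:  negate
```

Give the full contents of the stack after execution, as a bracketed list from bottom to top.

[9, 7, -7, -8]

-5      [-5]
33      [-5, 33]
dup     [-5, 33, 33]
swap    [-5, 33, 33]
/       [-5, 1]
*       [-5]
negate  [5]
dup     [5, 5]
3       [5, 5, 3]
-       [5, 2]
negate  [5, -2]
*       [-10]
-4      [-10, -4]
drop    [-10]
-6      [-10, -6]
12      [-10, -6, 12]
rot     [-6, 12, -10]
/       [-6, -1]
+       [-7]
7       [-7, 7]
swap    [7, -7]
-9      [7, -7, -9]
negate  [7, -7, 9]
rot     [-7, 9, 7]
rot     [9, 7, -7]
8       [9, 7, -7, 8]
negate  [9, 7, -7, -8]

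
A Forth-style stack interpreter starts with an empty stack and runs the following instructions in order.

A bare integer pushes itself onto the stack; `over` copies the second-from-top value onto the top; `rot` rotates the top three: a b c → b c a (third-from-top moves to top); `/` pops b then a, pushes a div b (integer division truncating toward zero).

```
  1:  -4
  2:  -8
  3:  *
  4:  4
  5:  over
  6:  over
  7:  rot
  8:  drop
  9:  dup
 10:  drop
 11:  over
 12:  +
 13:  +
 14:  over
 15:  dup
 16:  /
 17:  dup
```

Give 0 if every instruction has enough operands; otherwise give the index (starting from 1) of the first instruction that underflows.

-4   → [-4]
-8   → [-4, -8]
*    → [32]
4    → [32, 4]
over → [32, 4, 32]
over → [32, 4, 32, 4]
rot  → [32, 32, 4, 4]
drop → [32, 32, 4]
dup  → [32, 32, 4, 4]
drop → [32, 32, 4]
over → [32, 32, 4, 32]
+    → [32, 32, 36]
+    → [32, 68]
over → [32, 68, 32]
dup  → [32, 68, 32, 32]
/    → [32, 68, 1]
dup  → [32, 68, 1, 1]

0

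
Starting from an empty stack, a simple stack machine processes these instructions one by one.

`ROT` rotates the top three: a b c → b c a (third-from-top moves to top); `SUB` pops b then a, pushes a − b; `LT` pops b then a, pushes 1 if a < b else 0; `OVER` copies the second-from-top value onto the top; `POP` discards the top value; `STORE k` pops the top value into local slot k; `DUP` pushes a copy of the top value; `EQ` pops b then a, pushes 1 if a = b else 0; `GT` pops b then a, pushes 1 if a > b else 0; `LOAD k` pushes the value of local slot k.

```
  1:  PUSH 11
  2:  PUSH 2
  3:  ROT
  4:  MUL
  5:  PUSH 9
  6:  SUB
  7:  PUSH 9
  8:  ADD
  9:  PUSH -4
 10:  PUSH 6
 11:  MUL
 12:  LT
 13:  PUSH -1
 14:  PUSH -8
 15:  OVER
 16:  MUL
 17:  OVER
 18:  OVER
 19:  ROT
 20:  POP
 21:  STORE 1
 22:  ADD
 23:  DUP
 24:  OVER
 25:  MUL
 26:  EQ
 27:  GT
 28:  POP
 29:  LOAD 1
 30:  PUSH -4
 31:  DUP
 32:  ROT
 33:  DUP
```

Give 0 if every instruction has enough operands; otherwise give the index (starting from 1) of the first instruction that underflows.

PUSH 11  [11]
PUSH 2   [11, 2]
ROT  — needs 3 operands, stack has 2 → underflow

3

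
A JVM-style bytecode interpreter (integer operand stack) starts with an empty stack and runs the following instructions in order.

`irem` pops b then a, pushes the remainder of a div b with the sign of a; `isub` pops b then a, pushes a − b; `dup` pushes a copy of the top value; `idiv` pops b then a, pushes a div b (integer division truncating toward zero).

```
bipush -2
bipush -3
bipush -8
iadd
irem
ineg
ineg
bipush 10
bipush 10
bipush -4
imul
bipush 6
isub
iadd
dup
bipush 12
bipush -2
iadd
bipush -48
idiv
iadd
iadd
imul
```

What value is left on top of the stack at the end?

bipush -2  → -2
bipush -3  → -2 -3
bipush -8  → -2 -3 -8
iadd       → -2 -11
irem       → -2
ineg       → 2
ineg       → -2
bipush 10  → -2 10
bipush 10  → -2 10 10
bipush -4  → -2 10 10 -4
imul       → -2 10 -40
bipush 6   → -2 10 -40 6
isub       → -2 10 -46
iadd       → -2 -36
dup        → -2 -36 -36
bipush 12  → -2 -36 -36 12
bipush -2  → -2 -36 -36 12 -2
iadd       → -2 -36 -36 10
bipush -48 → -2 -36 -36 10 -48
idiv       → -2 -36 -36 0
iadd       → -2 -36 -36
iadd       → -2 -72
imul       → 144

144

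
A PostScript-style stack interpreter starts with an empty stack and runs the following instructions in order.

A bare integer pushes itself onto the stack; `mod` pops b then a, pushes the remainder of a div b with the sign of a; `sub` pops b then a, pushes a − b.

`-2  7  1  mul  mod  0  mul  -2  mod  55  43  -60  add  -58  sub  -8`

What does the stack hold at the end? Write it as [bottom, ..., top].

[0, 55, 41, -8]

-2  -> -2
7   -> -2 7
1   -> -2 7 1
mul -> -2 7
mod -> -2
0   -> -2 0
mul -> 0
-2  -> 0 -2
mod -> 0
55  -> 0 55
43  -> 0 55 43
-60 -> 0 55 43 -60
add -> 0 55 -17
-58 -> 0 55 -17 -58
sub -> 0 55 41
-8  -> 0 55 41 -8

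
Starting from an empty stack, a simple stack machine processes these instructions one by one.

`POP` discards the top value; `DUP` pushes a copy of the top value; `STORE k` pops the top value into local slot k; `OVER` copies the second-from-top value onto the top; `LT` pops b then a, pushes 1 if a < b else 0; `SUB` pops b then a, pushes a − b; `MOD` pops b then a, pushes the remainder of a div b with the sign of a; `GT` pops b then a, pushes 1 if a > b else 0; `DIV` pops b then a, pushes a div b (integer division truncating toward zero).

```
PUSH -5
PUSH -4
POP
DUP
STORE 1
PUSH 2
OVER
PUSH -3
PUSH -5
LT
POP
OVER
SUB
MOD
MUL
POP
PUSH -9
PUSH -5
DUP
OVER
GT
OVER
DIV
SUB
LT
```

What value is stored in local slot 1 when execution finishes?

-5

PUSH -5 → -5
PUSH -4 → -5 -4
POP     → -5
DUP     → -5 -5
STORE 1 → -5
PUSH 2  → -5 2
OVER    → -5 2 -5
PUSH -3 → -5 2 -5 -3
PUSH -5 → -5 2 -5 -3 -5
LT      → -5 2 -5 0
POP     → -5 2 -5
OVER    → -5 2 -5 2
SUB     → -5 2 -7
MOD     → -5 2
MUL     → -10
POP     → (empty)
PUSH -9 → -9
PUSH -5 → -9 -5
DUP     → -9 -5 -5
OVER    → -9 -5 -5 -5
GT      → -9 -5 0
OVER    → -9 -5 0 -5
DIV     → -9 -5 0
SUB     → -9 -5
LT      → 1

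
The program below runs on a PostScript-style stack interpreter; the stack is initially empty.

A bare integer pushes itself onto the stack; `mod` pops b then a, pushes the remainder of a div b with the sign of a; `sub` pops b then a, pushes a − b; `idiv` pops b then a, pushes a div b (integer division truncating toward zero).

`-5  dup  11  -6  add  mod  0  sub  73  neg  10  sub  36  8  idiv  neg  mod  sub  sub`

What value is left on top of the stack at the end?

-5   → -5
dup  → -5 -5
11   → -5 -5 11
-6   → -5 -5 11 -6
add  → -5 -5 5
mod  → -5 0
0    → -5 0 0
sub  → -5 0
73   → -5 0 73
neg  → -5 0 -73
10   → -5 0 -73 10
sub  → -5 0 -83
36   → -5 0 -83 36
8    → -5 0 -83 36 8
idiv → -5 0 -83 4
neg  → -5 0 -83 -4
mod  → -5 0 -3
sub  → -5 3
sub  → -8

-8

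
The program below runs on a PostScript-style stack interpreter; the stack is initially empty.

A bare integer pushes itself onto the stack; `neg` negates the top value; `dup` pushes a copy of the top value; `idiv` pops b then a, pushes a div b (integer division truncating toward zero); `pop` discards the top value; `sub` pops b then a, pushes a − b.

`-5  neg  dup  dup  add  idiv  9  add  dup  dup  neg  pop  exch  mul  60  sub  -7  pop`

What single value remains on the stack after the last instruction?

21

-5   : [-5]
neg  : [5]
dup  : [5, 5]
dup  : [5, 5, 5]
add  : [5, 10]
idiv : [0]
9    : [0, 9]
add  : [9]
dup  : [9, 9]
dup  : [9, 9, 9]
neg  : [9, 9, -9]
pop  : [9, 9]
exch : [9, 9]
mul  : [81]
60   : [81, 60]
sub  : [21]
-7   : [21, -7]
pop  : [21]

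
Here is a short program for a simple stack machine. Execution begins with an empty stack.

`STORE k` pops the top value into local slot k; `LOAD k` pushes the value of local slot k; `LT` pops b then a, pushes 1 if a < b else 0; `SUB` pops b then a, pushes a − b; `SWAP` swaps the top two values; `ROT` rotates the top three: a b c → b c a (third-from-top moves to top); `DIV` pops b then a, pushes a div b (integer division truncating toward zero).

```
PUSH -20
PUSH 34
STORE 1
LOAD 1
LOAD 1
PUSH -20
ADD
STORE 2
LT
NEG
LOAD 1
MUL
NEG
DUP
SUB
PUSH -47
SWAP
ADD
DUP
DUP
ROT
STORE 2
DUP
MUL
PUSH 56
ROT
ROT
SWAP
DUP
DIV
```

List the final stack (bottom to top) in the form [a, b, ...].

PUSH -20  [-20]
PUSH 34   [-20, 34]
STORE 1   [-20]
LOAD 1    [-20, 34]
LOAD 1    [-20, 34, 34]
PUSH -20  [-20, 34, 34, -20]
ADD       [-20, 34, 14]
STORE 2   [-20, 34]
LT        [1]
NEG       [-1]
LOAD 1    [-1, 34]
MUL       [-34]
NEG       [34]
DUP       [34, 34]
SUB       [0]
PUSH -47  [0, -47]
SWAP      [-47, 0]
ADD       [-47]
DUP       [-47, -47]
DUP       [-47, -47, -47]
ROT       [-47, -47, -47]
STORE 2   [-47, -47]
DUP       [-47, -47, -47]
MUL       [-47, 2209]
PUSH 56   [-47, 2209, 56]
ROT       [2209, 56, -47]
ROT       [56, -47, 2209]
SWAP      [56, 2209, -47]
DUP       [56, 2209, -47, -47]
DIV       [56, 2209, 1]

[56, 2209, 1]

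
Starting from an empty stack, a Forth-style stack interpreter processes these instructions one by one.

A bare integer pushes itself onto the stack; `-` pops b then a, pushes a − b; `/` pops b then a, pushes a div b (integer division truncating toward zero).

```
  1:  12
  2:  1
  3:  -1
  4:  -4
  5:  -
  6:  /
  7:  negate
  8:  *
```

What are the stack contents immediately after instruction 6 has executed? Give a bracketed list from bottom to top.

12 -> 12
1  -> 12 1
-1 -> 12 1 -1
-4 -> 12 1 -1 -4
-  -> 12 1 3
/  -> 12 0

[12, 0]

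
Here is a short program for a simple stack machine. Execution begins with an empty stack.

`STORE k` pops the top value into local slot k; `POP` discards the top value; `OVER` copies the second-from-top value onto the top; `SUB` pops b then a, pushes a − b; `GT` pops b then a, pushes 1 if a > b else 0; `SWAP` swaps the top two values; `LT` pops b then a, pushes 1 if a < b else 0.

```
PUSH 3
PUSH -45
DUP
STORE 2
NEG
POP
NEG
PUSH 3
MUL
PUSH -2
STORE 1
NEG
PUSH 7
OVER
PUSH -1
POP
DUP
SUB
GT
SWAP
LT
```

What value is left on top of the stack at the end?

PUSH 3   → [3]
PUSH -45 → [3, -45]
DUP      → [3, -45, -45]
STORE 2  → [3, -45]
NEG      → [3, 45]
POP      → [3]
NEG      → [-3]
PUSH 3   → [-3, 3]
MUL      → [-9]
PUSH -2  → [-9, -2]
STORE 1  → [-9]
NEG      → [9]
PUSH 7   → [9, 7]
OVER     → [9, 7, 9]
PUSH -1  → [9, 7, 9, -1]
POP      → [9, 7, 9]
DUP      → [9, 7, 9, 9]
SUB      → [9, 7, 0]
GT       → [9, 1]
SWAP     → [1, 9]
LT       → [1]

1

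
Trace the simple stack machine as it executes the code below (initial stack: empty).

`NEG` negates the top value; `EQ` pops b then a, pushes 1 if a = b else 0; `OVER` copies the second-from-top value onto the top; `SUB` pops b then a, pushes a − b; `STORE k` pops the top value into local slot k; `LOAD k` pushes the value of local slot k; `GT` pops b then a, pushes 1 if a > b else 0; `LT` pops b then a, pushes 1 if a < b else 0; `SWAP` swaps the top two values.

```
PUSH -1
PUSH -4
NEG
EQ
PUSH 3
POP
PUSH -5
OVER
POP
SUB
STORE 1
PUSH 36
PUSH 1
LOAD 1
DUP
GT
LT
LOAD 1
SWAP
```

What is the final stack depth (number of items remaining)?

3

PUSH -1 -> [-1]
PUSH -4 -> [-1, -4]
NEG     -> [-1, 4]
EQ      -> [0]
PUSH 3  -> [0, 3]
POP     -> [0]
PUSH -5 -> [0, -5]
OVER    -> [0, -5, 0]
POP     -> [0, -5]
SUB     -> [5]
STORE 1 -> []
PUSH 36 -> [36]
PUSH 1  -> [36, 1]
LOAD 1  -> [36, 1, 5]
DUP     -> [36, 1, 5, 5]
GT      -> [36, 1, 0]
LT      -> [36, 0]
LOAD 1  -> [36, 0, 5]
SWAP    -> [36, 5, 0]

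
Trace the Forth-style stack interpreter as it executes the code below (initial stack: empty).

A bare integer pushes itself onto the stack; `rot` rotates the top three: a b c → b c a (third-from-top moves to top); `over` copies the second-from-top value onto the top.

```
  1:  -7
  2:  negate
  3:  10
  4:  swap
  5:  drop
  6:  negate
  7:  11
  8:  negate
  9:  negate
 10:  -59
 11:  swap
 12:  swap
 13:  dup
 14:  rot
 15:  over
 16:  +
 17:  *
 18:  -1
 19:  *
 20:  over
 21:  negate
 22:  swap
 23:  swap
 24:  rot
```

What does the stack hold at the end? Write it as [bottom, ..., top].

[-10, -2832, 59, -59]

-7     → -7
negate → 7
10     → 7 10
swap   → 10 7
drop   → 10
negate → -10
11     → -10 11
negate → -10 -11
negate → -10 11
-59    → -10 11 -59
swap   → -10 -59 11
swap   → -10 11 -59
dup    → -10 11 -59 -59
rot    → -10 -59 -59 11
over   → -10 -59 -59 11 -59
+      → -10 -59 -59 -48
*      → -10 -59 2832
-1     → -10 -59 2832 -1
*      → -10 -59 -2832
over   → -10 -59 -2832 -59
negate → -10 -59 -2832 59
swap   → -10 -59 59 -2832
swap   → -10 -59 -2832 59
rot    → -10 -2832 59 -59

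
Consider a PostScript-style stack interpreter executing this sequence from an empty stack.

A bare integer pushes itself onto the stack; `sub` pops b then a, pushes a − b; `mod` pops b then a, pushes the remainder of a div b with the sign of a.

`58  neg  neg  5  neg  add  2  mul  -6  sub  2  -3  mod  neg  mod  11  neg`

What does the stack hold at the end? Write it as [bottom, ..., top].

[0, -11]

58  : 58
neg : -58
neg : 58
5   : 58 5
neg : 58 -5
add : 53
2   : 53 2
mul : 106
-6  : 106 -6
sub : 112
2   : 112 2
-3  : 112 2 -3
mod : 112 2
neg : 112 -2
mod : 0
11  : 0 11
neg : 0 -11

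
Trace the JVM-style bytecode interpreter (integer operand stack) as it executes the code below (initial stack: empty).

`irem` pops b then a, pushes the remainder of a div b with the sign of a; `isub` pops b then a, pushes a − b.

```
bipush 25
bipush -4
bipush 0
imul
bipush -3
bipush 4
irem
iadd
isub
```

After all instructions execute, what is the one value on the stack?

bipush 25 : 25
bipush -4 : 25 -4
bipush 0  : 25 -4 0
imul      : 25 0
bipush -3 : 25 0 -3
bipush 4  : 25 0 -3 4
irem      : 25 0 -3
iadd      : 25 -3
isub      : 28

28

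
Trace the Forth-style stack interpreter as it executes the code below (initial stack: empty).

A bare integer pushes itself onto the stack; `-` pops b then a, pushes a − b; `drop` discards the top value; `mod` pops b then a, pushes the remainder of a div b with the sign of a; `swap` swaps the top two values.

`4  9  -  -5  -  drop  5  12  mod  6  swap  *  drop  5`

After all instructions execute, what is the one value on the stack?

5

4    : [4]
9    : [4, 9]
-    : [-5]
-5   : [-5, -5]
-    : [0]
drop : []
5    : [5]
12   : [5, 12]
mod  : [5]
6    : [5, 6]
swap : [6, 5]
*    : [30]
drop : []
5    : [5]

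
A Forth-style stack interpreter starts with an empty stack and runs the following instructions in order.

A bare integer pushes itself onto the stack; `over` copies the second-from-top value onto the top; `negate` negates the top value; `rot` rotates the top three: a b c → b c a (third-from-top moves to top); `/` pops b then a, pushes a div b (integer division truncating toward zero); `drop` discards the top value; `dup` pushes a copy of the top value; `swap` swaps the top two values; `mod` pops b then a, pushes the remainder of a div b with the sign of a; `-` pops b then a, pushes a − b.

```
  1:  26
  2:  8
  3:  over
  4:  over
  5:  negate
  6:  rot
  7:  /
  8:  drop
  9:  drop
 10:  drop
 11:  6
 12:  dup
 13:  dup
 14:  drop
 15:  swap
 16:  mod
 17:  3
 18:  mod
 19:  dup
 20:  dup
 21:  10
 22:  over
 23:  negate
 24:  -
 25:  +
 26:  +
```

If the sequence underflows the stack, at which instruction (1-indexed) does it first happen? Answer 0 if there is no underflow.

0

26     -> 26
8      -> 26 8
over   -> 26 8 26
over   -> 26 8 26 8
negate -> 26 8 26 -8
rot    -> 26 26 -8 8
/      -> 26 26 -1
drop   -> 26 26
drop   -> 26
drop   -> (empty)
6      -> 6
dup    -> 6 6
dup    -> 6 6 6
drop   -> 6 6
swap   -> 6 6
mod    -> 0
3      -> 0 3
mod    -> 0
dup    -> 0 0
dup    -> 0 0 0
10     -> 0 0 0 10
over   -> 0 0 0 10 0
negate -> 0 0 0 10 0
-      -> 0 0 0 10
+      -> 0 0 10
+      -> 0 10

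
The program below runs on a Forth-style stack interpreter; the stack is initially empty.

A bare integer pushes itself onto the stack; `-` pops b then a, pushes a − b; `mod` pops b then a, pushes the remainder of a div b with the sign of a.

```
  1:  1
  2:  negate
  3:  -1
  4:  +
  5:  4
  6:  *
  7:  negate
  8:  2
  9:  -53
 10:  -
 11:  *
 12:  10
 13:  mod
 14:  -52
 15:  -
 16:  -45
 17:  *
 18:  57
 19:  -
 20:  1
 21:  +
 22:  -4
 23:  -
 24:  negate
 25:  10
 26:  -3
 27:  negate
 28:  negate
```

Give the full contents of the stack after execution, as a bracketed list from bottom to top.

1      : [1]
negate : [-1]
-1     : [-1, -1]
+      : [-2]
4      : [-2, 4]
*      : [-8]
negate : [8]
2      : [8, 2]
-53    : [8, 2, -53]
-      : [8, 55]
*      : [440]
10     : [440, 10]
mod    : [0]
-52    : [0, -52]
-      : [52]
-45    : [52, -45]
*      : [-2340]
57     : [-2340, 57]
-      : [-2397]
1      : [-2397, 1]
+      : [-2396]
-4     : [-2396, -4]
-      : [-2392]
negate : [2392]
10     : [2392, 10]
-3     : [2392, 10, -3]
negate : [2392, 10, 3]
negate : [2392, 10, -3]

[2392, 10, -3]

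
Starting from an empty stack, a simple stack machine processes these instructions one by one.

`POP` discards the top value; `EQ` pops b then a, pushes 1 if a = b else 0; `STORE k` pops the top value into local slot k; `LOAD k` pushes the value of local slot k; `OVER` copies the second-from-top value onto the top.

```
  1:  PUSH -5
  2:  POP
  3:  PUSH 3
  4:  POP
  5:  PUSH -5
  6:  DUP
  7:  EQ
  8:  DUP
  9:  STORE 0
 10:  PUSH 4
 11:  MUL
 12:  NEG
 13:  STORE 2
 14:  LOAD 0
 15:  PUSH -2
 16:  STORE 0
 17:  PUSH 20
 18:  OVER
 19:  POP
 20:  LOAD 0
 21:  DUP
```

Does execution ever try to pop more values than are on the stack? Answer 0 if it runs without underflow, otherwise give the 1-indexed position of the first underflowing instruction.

PUSH -5 : [-5]
POP     : []
PUSH 3  : [3]
POP     : []
PUSH -5 : [-5]
DUP     : [-5, -5]
EQ      : [1]
DUP     : [1, 1]
STORE 0 : [1]
PUSH 4  : [1, 4]
MUL     : [4]
NEG     : [-4]
STORE 2 : []
LOAD 0  : [1]
PUSH -2 : [1, -2]
STORE 0 : [1]
PUSH 20 : [1, 20]
OVER    : [1, 20, 1]
POP     : [1, 20]
LOAD 0  : [1, 20, -2]
DUP     : [1, 20, -2, -2]

0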